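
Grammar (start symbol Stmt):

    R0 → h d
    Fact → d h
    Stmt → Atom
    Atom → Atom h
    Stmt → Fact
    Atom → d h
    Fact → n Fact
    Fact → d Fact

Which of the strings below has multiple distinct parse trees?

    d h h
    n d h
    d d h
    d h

d h h: 1 tree
n d h: 1 tree
d d h: 1 tree
d h: 2 trees

d h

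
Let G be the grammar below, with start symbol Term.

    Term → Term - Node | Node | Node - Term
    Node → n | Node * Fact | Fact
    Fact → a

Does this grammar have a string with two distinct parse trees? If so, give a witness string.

Ambiguous

Witness: a - a

Derivation 1: Term ⇒ Term - Node ⇒ Node - Node ⇒ Fact - Node ⇒ a - Node ⇒ a - Fact ⇒ a - a
Derivation 2: Term ⇒ Node - Term ⇒ Fact - Term ⇒ a - Term ⇒ a - Node ⇒ a - Fact ⇒ a - a

Two distinct leftmost derivations for the same string.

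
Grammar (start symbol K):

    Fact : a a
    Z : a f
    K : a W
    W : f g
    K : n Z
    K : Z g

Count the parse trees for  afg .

2

Parse trees for afg:
  [K a [W f g]]
  [K [Z a f] g]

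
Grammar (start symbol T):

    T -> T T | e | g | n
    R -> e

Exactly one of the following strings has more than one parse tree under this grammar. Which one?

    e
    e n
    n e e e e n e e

e: 1 tree
e n: 1 tree
n e e e e n e e: 429 trees

n e e e e n e e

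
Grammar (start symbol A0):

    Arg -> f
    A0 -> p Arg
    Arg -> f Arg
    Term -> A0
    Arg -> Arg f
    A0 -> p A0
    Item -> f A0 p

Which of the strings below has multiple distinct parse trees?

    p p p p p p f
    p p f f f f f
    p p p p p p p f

p p f f f f f

p p p p p p f: 1 tree
p p f f f f f: 16 trees
p p p p p p p f: 1 tree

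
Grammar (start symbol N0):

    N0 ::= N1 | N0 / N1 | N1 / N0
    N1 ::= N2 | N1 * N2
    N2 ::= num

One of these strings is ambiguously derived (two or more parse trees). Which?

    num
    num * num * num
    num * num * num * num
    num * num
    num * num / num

num * num / num

num: 1 tree
num * num * num: 1 tree
num * num * num * num: 1 tree
num * num: 1 tree
num * num / num: 2 trees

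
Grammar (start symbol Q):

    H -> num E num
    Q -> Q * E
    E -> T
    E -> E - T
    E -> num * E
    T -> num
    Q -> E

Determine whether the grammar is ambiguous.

Ambiguous

Witness: num * num

Derivation 1: Q ⇒ Q * E ⇒ E * E ⇒ T * E ⇒ num * E ⇒ num * T ⇒ num * num
Derivation 2: Q ⇒ E ⇒ num * E ⇒ num * T ⇒ num * num

Two distinct leftmost derivations for the same string.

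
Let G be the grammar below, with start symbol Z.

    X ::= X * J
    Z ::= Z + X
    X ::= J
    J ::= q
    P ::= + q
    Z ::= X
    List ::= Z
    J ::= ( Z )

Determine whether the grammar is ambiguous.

Unambiguous

Only Z, X, J are reachable from Z; ignoring the rest: This is a standard precedence ladder (Z over X over J), with each level left-recursive on its own operator ('+' at Z, '*' at X). That structure is LR(1), hence unambiguous.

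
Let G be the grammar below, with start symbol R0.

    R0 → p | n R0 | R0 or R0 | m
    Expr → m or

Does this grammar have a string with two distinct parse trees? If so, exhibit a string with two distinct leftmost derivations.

Ambiguous

Witness: n m or m

Derivation 1: R0 ⇒ n R0 ⇒ n R0 or R0 ⇒ n m or R0 ⇒ n m or m
Derivation 2: R0 ⇒ R0 or R0 ⇒ n R0 or R0 ⇒ n m or R0 ⇒ n m or m

Two distinct leftmost derivations for the same string.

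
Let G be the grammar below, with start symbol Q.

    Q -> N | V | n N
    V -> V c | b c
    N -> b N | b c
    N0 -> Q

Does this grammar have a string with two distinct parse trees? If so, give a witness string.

Ambiguous

Witness: b c

Derivation 1: Q ⇒ N ⇒ b c
Derivation 2: Q ⇒ V ⇒ b c

Two distinct leftmost derivations for the same string.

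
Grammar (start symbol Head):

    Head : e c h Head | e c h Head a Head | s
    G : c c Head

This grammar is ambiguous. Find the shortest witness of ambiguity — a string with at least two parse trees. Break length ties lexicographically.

length 1: no string has ≥2 trees
length 4: no string has ≥2 trees
length 6: no string has ≥2 trees
length 7: no string has ≥2 trees
length 9: e c h e c h s a s has 2 parse trees

Two derivations of e c h e c h s a s:
  Head ⇒ e c h Head ⇒ e c h e c h Head a Head ⇒ e c h e c h s a Head ⇒ e c h e c h s a s
  Head ⇒ e c h Head a Head ⇒ e c h e c h Head a Head ⇒ e c h e c h s a Head ⇒ e c h e c h s a s

e c h e c h s a s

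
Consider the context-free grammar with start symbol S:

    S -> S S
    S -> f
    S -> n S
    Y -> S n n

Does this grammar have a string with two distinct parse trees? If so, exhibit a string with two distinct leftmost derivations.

Witness: f f f

Derivation 1: S ⇒ S S ⇒ S S S ⇒ f S S ⇒ f f S ⇒ f f f
Derivation 2: S ⇒ S S ⇒ f S ⇒ f S S ⇒ f f S ⇒ f f f

Two distinct leftmost derivations for the same string.

Ambiguous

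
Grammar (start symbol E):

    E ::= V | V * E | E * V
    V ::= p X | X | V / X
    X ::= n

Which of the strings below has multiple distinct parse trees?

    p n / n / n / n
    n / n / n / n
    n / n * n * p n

p n / n / n / n: 1 tree
n / n / n / n: 1 tree
n / n * n * p n: 4 trees

n / n * n * p n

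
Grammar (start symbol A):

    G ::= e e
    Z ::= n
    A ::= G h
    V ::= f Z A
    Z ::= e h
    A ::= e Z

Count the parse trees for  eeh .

Parse trees for eeh:
  [A [G e e] h]
  [A e [Z e h]]

2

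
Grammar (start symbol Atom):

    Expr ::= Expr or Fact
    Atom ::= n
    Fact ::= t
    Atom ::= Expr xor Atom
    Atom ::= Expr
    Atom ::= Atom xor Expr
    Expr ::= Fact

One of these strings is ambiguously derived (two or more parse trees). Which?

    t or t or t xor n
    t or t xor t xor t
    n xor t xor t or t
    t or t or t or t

t or t xor t xor t

t or t or t xor n: 1 tree
t or t xor t xor t: 4 trees
n xor t xor t or t: 1 tree
t or t or t or t: 1 tree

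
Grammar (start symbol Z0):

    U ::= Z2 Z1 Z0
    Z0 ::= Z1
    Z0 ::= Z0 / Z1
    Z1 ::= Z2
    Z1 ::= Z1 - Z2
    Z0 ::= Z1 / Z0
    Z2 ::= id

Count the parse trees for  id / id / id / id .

Parse trees for id / id / id / id:
  [Z0 [Z0 [Z0 [Z0 [Z1 [Z2 id]]] / [Z1 [Z2 id]]] / [Z1 [Z2 id]]] / [Z1 [Z2 id]]]
  [Z0 [Z0 [Z0 [Z1 [Z2 id]] / [Z0 [Z1 [Z2 id]]]] / [Z1 [Z2 id]]] / [Z1 [Z2 id]]]
  [Z0 [Z0 [Z1 [Z2 id]] / [Z0 [Z0 [Z1 [Z2 id]]] / [Z1 [Z2 id]]]] / [Z1 [Z2 id]]]
  [Z0 [Z0 [Z1 [Z2 id]] / [Z0 [Z1 [Z2 id]] / [Z0 [Z1 [Z2 id]]]]] / [Z1 [Z2 id]]]
  [Z0 [Z1 [Z2 id]] / [Z0 [Z0 [Z0 [Z1 [Z2 id]]] / [Z1 [Z2 id]]] / [Z1 [Z2 id]]]]
  [Z0 [Z1 [Z2 id]] / [Z0 [Z0 [Z1 [Z2 id]] / [Z0 [Z1 [Z2 id]]]] / [Z1 [Z2 id]]]]
  [Z0 [Z1 [Z2 id]] / [Z0 [Z1 [Z2 id]] / [Z0 [Z0 [Z1 [Z2 id]]] / [Z1 [Z2 id]]]]]
  [Z0 [Z1 [Z2 id]] / [Z0 [Z1 [Z2 id]] / [Z0 [Z1 [Z2 id]] / [Z0 [Z1 [Z2 id]]]]]]

8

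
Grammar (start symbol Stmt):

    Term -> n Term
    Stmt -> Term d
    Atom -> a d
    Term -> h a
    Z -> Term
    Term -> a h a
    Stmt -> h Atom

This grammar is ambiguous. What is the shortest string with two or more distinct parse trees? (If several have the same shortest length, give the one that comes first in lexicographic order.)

h a d

length 3: h a d has 2 parse trees

Two derivations of h a d:
  Stmt ⇒ Term d ⇒ h a d
  Stmt ⇒ h Atom ⇒ h a d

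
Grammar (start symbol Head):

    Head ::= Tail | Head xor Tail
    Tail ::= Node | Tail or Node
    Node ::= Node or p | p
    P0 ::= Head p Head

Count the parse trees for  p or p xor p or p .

4

Parse trees for p or p xor p or p:
  [Head [Head [Tail [Node [Node p] or p]]] xor [Tail [Node [Node p] or p]]]
  [Head [Head [Tail [Node [Node p] or p]]] xor [Tail [Tail [Node p]] or [Node p]]]
  [Head [Head [Tail [Tail [Node p]] or [Node p]]] xor [Tail [Node [Node p] or p]]]
  [Head [Head [Tail [Tail [Node p]] or [Node p]]] xor [Tail [Tail [Node p]] or [Node p]]]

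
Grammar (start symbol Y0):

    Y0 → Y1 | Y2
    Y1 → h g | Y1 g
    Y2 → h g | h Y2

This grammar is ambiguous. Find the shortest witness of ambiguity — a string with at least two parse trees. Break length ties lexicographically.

length 2: h g has 2 parse trees

Two derivations of h g:
  Y0 ⇒ Y1 ⇒ h g
  Y0 ⇒ Y2 ⇒ h g

h g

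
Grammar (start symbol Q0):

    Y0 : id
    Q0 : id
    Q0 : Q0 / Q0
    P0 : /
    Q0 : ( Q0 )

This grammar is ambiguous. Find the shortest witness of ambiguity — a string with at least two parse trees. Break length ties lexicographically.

id / id / id

length 1: no string has ≥2 trees
length 3: no string has ≥2 trees
length 5: id / id / id has 2 parse trees

Two derivations of id / id / id:
  Q0 ⇒ Q0 / Q0 ⇒ id / Q0 ⇒ id / Q0 / Q0 ⇒ id / id / Q0 ⇒ id / id / id
  Q0 ⇒ Q0 / Q0 ⇒ Q0 / Q0 / Q0 ⇒ id / Q0 / Q0 ⇒ id / id / Q0 ⇒ id / id / id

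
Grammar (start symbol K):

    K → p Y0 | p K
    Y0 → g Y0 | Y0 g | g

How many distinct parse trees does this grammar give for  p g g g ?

4

Parse trees for p g g g:
  [K p [Y0 g [Y0 g [Y0 g]]]]
  [K p [Y0 g [Y0 [Y0 g] g]]]
  [K p [Y0 [Y0 g [Y0 g]] g]]
  [K p [Y0 [Y0 [Y0 g] g] g]]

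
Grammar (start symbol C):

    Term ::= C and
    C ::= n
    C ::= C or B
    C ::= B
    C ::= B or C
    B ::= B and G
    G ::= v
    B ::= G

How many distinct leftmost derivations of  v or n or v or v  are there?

Parse trees for v or n or v or v:
  [C [C [C [B [G v]] or [C n]] or [B [G v]]] or [B [G v]]]
  [C [C [B [G v]] or [C [C n] or [B [G v]]]] or [B [G v]]]
  [C [B [G v]] or [C [C [C n] or [B [G v]]] or [B [G v]]]]

3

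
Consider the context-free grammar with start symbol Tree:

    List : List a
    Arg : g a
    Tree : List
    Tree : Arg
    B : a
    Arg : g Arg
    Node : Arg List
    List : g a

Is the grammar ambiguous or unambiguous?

Ambiguous

Witness: g a

Derivation 1: Tree ⇒ List ⇒ g a
Derivation 2: Tree ⇒ Arg ⇒ g a

Two distinct leftmost derivations for the same string.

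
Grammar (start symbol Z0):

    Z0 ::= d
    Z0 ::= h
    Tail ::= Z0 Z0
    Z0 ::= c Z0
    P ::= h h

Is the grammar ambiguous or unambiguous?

Unambiguous

Only Z0 is reachable from Z0; ignoring the rest: Each reachable nonterminal has at most one production per leading terminal, and all productions are right-linear; the derivation is determined token-by-token.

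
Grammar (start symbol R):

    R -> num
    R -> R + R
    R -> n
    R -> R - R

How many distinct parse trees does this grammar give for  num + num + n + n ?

5

Parse trees for num + num + n + n:
  [R [R num] + [R [R num] + [R [R n] + [R n]]]]
  [R [R num] + [R [R [R num] + [R n]] + [R n]]]
  [R [R [R num] + [R num]] + [R [R n] + [R n]]]
  [R [R [R num] + [R [R num] + [R n]]] + [R n]]
  [R [R [R [R num] + [R num]] + [R n]] + [R n]]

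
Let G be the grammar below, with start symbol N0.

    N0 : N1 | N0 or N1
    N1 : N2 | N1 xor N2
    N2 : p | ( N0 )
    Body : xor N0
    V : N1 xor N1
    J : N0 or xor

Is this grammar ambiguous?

Unambiguous

Only N0, N1, N2 are reachable from N0; ignoring the rest: The grammar is stratified — N0 handles 'or' (left-recursive), N1 handles 'xor', N2 atoms. Each operator has a fixed associativity and precedence level, so every string has one parse.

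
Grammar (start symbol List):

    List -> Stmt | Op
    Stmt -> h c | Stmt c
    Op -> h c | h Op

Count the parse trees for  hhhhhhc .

1

Parse trees for hhhhhhc:
  [List [Op h [Op h [Op h [Op h [Op h [Op h c]]]]]]]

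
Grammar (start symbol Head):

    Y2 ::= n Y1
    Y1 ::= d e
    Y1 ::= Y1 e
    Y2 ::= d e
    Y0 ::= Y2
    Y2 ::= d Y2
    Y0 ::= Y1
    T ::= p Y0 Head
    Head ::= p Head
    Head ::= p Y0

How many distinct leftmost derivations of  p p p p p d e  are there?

Parse trees for p p p p p d e:
  [Head p [Head p [Head p [Head p [Head p [Y0 [Y2 d e]]]]]]]
  [Head p [Head p [Head p [Head p [Head p [Y0 [Y1 d e]]]]]]]

2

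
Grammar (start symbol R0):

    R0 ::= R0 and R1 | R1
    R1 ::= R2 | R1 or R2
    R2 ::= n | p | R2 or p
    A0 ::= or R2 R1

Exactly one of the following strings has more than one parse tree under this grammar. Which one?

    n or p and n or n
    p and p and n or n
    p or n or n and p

n or p and n or n: 2 trees
p and p and n or n: 1 tree
p or n or n and p: 1 tree

n or p and n or n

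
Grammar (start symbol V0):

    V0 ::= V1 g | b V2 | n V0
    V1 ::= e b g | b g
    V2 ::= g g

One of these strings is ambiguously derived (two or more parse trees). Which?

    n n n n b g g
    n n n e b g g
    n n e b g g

n n n n b g g

n n n n b g g: 2 trees
n n n e b g g: 1 tree
n n e b g g: 1 tree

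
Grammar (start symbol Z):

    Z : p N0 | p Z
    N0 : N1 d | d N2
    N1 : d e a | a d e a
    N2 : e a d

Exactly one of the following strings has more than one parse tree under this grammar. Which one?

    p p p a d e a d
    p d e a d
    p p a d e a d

p d e a d

p p p a d e a d: 1 tree
p d e a d: 2 trees
p p a d e a d: 1 tree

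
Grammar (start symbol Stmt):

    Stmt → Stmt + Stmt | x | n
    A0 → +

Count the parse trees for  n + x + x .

2

Parse trees for n + x + x:
  [Stmt [Stmt n] + [Stmt [Stmt x] + [Stmt x]]]
  [Stmt [Stmt [Stmt n] + [Stmt x]] + [Stmt x]]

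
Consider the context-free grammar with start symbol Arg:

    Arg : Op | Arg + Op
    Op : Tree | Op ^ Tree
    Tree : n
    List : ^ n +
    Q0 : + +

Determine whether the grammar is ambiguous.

Unambiguous

(List, Q0 are unreachable from Arg, so their rules don't affect L(Arg).) This is a standard precedence ladder (Arg over Op over Tree), with each level left-recursive on its own operator ('+' at Arg, '^' at Op). That structure is LR(1), hence unambiguous.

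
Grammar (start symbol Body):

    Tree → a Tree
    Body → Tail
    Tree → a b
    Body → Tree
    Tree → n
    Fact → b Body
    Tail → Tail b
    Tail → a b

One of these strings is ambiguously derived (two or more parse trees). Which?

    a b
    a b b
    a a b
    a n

a b: 2 trees
a b b: 1 tree
a a b: 1 tree
a n: 1 tree

a b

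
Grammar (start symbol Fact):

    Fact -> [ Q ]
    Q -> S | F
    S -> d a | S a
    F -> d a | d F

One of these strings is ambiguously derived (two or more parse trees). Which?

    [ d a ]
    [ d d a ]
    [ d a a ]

[ d a ]

[ d a ]: 2 trees
[ d d a ]: 1 tree
[ d a a ]: 1 tree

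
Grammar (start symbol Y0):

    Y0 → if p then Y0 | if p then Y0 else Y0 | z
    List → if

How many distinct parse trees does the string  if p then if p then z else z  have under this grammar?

Parse trees for if p then if p then z else z:
  [Y0 if p then [Y0 if p then [Y0 z] else [Y0 z]]]
  [Y0 if p then [Y0 if p then [Y0 z]] else [Y0 z]]

2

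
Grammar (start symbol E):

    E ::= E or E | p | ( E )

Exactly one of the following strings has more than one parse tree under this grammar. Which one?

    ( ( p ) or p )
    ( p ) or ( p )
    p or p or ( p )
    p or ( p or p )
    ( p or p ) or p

p or p or ( p )

( ( p ) or p ): 1 tree
( p ) or ( p ): 1 tree
p or p or ( p ): 2 trees
p or ( p or p ): 1 tree
( p or p ) or p: 1 tree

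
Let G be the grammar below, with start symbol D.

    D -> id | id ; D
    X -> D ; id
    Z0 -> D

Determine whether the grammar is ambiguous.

Unambiguous

Only D is reachable from D; ignoring the rest: Right-recursive list with a separator: after each atom, whether the separator follows determines the rule. One parse per string.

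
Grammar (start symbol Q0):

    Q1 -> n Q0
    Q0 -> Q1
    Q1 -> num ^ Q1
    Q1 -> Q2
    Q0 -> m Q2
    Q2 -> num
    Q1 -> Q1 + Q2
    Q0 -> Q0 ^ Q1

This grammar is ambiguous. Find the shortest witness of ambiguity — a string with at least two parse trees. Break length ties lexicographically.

num ^ num

length 1: no string has ≥2 trees
length 2: no string has ≥2 trees
length 3: num ^ num has 2 parse trees

Two derivations of num ^ num:
  Q0 ⇒ Q1 ⇒ num ^ Q1 ⇒ num ^ Q2 ⇒ num ^ num
  Q0 ⇒ Q0 ^ Q1 ⇒ Q1 ^ Q1 ⇒ Q2 ^ Q1 ⇒ num ^ Q1 ⇒ num ^ Q2 ⇒ num ^ num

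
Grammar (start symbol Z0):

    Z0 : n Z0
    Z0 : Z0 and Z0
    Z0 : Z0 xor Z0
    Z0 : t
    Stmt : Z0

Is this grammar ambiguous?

Witness: n t and t

Derivation 1: Z0 ⇒ n Z0 ⇒ n Z0 and Z0 ⇒ n t and Z0 ⇒ n t and t
Derivation 2: Z0 ⇒ Z0 and Z0 ⇒ n Z0 and Z0 ⇒ n t and Z0 ⇒ n t and t

Two distinct leftmost derivations for the same string.

Ambiguous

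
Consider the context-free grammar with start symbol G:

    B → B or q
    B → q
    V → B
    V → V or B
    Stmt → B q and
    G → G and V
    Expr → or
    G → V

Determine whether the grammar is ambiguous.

Witness: q or q

Derivation 1: G ⇒ V ⇒ B ⇒ B or q ⇒ q or q
Derivation 2: G ⇒ V ⇒ V or B ⇒ B or B ⇒ q or B ⇒ q or q

Two distinct leftmost derivations for the same string.

Ambiguous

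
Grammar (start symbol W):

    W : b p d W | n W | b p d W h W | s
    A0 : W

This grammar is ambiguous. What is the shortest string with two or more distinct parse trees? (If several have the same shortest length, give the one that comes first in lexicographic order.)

length 1: no string has ≥2 trees
length 2: no string has ≥2 trees
length 3: no string has ≥2 trees
length 4: no string has ≥2 trees
length 5: no string has ≥2 trees
length 6: no string has ≥2 trees
length 7: no string has ≥2 trees
length 8: no string has ≥2 trees
length 9: b p d b p d s h s has 2 parse trees

Two derivations of b p d b p d s h s:
  W ⇒ b p d W ⇒ b p d b p d W h W ⇒ b p d b p d s h W ⇒ b p d b p d s h s
  W ⇒ b p d W h W ⇒ b p d b p d W h W ⇒ b p d b p d s h W ⇒ b p d b p d s h s

b p d b p d s h s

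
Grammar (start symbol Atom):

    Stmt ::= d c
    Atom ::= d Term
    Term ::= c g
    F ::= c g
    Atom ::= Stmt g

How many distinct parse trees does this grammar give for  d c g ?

2

Parse trees for d c g:
  [Atom d [Term c g]]
  [Atom [Stmt d c] g]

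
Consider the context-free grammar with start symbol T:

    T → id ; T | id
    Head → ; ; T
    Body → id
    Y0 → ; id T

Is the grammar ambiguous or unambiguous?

(Head, Body, Y0 are unreachable from T, so their rules don't affect L(T).) The reachable grammar is A → atom sep A | atom. Each atom is followed by either the separator (recurse) or end-of-string (stop) — no choice point.

Unambiguous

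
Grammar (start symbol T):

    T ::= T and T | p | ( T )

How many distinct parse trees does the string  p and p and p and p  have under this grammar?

Parse trees for p and p and p and p:
  [T [T p] and [T [T p] and [T [T p] and [T p]]]]
  [T [T p] and [T [T [T p] and [T p]] and [T p]]]
  [T [T [T p] and [T p]] and [T [T p] and [T p]]]
  [T [T [T p] and [T [T p] and [T p]]] and [T p]]
  [T [T [T [T p] and [T p]] and [T p]] and [T p]]

5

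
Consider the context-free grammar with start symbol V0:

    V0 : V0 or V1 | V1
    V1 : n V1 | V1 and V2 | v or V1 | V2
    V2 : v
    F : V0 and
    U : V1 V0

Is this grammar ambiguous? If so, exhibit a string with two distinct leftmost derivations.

Ambiguous

Witness: v or v

Derivation 1: V0 ⇒ V0 or V1 ⇒ V1 or V1 ⇒ V2 or V1 ⇒ v or V1 ⇒ v or V2 ⇒ v or v
Derivation 2: V0 ⇒ V1 ⇒ v or V1 ⇒ v or V2 ⇒ v or v

Two distinct leftmost derivations for the same string.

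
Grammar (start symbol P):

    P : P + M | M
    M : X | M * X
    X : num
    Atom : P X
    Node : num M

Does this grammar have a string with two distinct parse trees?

Unambiguous

(Atom, Node are unreachable from P, so their rules don't affect L(P).) This is a standard precedence ladder (P over M over X), with each level left-recursive on its own operator ('+' at P, '*' at M). That structure is LR(1), hence unambiguous.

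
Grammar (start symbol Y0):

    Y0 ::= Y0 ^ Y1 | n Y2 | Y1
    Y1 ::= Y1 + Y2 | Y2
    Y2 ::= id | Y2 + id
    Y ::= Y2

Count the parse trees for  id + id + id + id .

Parse trees for id + id + id + id:
  [Y0 [Y1 [Y1 [Y2 id]] + [Y2 [Y2 [Y2 id] + id] + id]]]
  [Y0 [Y1 [Y1 [Y1 [Y2 id]] + [Y2 id]] + [Y2 [Y2 id] + id]]]
  [Y0 [Y1 [Y1 [Y2 [Y2 id] + id]] + [Y2 [Y2 id] + id]]]
  [Y0 [Y1 [Y1 [Y1 [Y2 id]] + [Y2 [Y2 id] + id]] + [Y2 id]]]
  [Y0 [Y1 [Y1 [Y1 [Y1 [Y2 id]] + [Y2 id]] + [Y2 id]] + [Y2 id]]]
  [Y0 [Y1 [Y1 [Y1 [Y2 [Y2 id] + id]] + [Y2 id]] + [Y2 id]]]
  [Y0 [Y1 [Y1 [Y2 [Y2 [Y2 id] + id] + id]] + [Y2 id]]]
  [Y0 [Y1 [Y2 [Y2 [Y2 [Y2 id] + id] + id] + id]]]

8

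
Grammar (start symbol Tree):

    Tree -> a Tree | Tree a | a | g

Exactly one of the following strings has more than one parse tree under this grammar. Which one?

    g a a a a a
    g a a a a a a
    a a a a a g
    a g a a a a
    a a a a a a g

a g a a a a

g a a a a a: 1 tree
g a a a a a a: 1 tree
a a a a a g: 1 tree
a g a a a a: 5 trees
a a a a a a g: 1 tree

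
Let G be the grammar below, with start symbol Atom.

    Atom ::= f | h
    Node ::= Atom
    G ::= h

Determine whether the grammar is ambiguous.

Only Atom is reachable from Atom; ignoring the rest: The reachable rules are right-linear with at most one rule per (nonterminal, next-terminal) pair. Each input token forces the next rule, so parsing is deterministic.

Unambiguous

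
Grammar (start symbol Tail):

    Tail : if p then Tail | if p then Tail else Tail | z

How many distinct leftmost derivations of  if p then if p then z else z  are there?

Parse trees for if p then if p then z else z:
  [Tail if p then [Tail if p then [Tail z] else [Tail z]]]
  [Tail if p then [Tail if p then [Tail z]] else [Tail z]]

2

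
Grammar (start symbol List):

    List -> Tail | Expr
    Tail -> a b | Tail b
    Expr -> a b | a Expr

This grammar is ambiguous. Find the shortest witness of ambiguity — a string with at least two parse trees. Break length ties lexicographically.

length 2: a b has 2 parse trees

Two derivations of a b:
  List ⇒ Tail ⇒ a b
  List ⇒ Expr ⇒ a b

a b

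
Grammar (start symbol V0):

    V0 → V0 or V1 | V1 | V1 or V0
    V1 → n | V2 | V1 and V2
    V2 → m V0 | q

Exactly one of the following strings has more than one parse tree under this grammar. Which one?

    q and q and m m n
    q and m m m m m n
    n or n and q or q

n or n and q or q

q and q and m m n: 1 tree
q and m m m m m n: 1 tree
n or n and q or q: 4 trees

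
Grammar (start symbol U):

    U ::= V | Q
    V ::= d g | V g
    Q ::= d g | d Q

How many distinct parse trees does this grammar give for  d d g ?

Parse trees for d d g:
  [U [Q d [Q d g]]]

1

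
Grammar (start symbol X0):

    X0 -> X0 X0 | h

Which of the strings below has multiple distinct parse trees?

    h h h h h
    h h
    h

h h h h h: 14 trees
h h: 1 tree
h: 1 tree

h h h h h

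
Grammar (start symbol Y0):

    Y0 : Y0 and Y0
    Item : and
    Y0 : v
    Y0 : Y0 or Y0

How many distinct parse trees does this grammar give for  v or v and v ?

2

Parse trees for v or v and v:
  [Y0 [Y0 [Y0 v] or [Y0 v]] and [Y0 v]]
  [Y0 [Y0 v] or [Y0 [Y0 v] and [Y0 v]]]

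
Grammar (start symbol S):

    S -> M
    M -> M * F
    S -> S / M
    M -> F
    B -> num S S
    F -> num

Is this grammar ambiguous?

Unambiguous

(B is unreachable from S, so its rules don't affect L(S).) S → S / M | M  ;  M → M * F | F  — a left-associative chain with F at the bottom. Each string factors uniquely by precedence.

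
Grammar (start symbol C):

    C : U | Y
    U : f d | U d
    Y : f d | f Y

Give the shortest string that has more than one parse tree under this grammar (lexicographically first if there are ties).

length 2: f d has 2 parse trees

Two derivations of f d:
  C ⇒ U ⇒ f d
  C ⇒ Y ⇒ f d

f d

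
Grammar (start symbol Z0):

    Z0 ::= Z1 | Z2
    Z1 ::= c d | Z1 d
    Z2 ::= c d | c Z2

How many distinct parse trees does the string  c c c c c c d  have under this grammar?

Parse trees for c c c c c c d:
  [Z0 [Z2 c [Z2 c [Z2 c [Z2 c [Z2 c [Z2 c d]]]]]]]

1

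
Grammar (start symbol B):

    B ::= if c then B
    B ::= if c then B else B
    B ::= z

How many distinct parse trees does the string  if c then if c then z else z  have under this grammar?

2

Parse trees for if c then if c then z else z:
  [B if c then [B if c then [B z] else [B z]]]
  [B if c then [B if c then [B z]] else [B z]]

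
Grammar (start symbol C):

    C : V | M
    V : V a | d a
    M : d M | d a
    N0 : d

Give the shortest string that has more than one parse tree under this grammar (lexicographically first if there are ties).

d a

length 2: d a has 2 parse trees

Two derivations of d a:
  C ⇒ V ⇒ d a
  C ⇒ M ⇒ d a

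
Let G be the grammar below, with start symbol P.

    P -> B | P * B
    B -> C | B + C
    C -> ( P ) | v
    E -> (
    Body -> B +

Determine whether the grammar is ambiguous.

(E, Body are unreachable from P, so their rules don't affect L(P).) The grammar is stratified — P handles '*' (left-recursive), B handles '+', C atoms. Each operator has a fixed associativity and precedence level, so every string has one parse.

Unambiguous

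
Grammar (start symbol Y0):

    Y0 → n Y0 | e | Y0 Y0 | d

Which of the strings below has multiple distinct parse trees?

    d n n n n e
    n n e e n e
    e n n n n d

d n n n n e: 1 tree
n n e e n e: 9 trees
e n n n n d: 1 tree

n n e e n e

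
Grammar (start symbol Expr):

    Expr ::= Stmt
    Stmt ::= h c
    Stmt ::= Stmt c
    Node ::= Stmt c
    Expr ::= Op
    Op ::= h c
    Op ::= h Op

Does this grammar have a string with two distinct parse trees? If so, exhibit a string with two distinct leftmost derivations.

Witness: h c

Derivation 1: Expr ⇒ Stmt ⇒ h c
Derivation 2: Expr ⇒ Op ⇒ h c

Two distinct leftmost derivations for the same string.

Ambiguous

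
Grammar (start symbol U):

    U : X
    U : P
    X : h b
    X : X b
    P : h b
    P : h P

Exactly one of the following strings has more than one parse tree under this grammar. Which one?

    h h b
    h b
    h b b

h b

h h b: 1 tree
h b: 2 trees
h b b: 1 tree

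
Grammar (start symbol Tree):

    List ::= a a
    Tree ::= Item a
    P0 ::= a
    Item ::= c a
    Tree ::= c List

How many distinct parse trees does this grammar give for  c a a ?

2

Parse trees for c a a:
  [Tree [Item c a] a]
  [Tree c [List a a]]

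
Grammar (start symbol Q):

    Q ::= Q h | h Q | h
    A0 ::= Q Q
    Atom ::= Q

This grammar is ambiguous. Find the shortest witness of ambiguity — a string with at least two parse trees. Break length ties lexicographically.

length 1: no string has ≥2 trees
length 2: h h has 2 parse trees

Two derivations of h h:
  Q ⇒ Q h ⇒ h h
  Q ⇒ h Q ⇒ h h

h h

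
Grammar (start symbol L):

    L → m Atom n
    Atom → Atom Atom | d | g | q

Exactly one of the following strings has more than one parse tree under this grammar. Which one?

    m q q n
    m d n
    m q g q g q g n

m q g q g q g n

m q q n: 1 tree
m d n: 1 tree
m q g q g q g n: 42 trees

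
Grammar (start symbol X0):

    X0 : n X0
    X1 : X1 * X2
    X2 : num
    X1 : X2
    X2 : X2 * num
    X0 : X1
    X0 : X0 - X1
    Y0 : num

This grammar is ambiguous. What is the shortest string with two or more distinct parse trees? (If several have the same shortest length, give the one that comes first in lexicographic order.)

num * num

length 1: no string has ≥2 trees
length 2: no string has ≥2 trees
length 3: num * num has 2 parse trees

Two derivations of num * num:
  X0 ⇒ X1 ⇒ X1 * X2 ⇒ X2 * X2 ⇒ num * X2 ⇒ num * num
  X0 ⇒ X1 ⇒ X2 ⇒ X2 * num ⇒ num * num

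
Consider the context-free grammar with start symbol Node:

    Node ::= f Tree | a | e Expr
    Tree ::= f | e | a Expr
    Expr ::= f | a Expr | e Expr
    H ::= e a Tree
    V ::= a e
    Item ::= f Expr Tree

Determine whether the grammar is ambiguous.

Unambiguous

(H, V, Item are unreachable from Node, so their rules don't affect L(Node).) Each reachable nonterminal has at most one production per leading terminal, and all productions are right-linear; the derivation is determined token-by-token.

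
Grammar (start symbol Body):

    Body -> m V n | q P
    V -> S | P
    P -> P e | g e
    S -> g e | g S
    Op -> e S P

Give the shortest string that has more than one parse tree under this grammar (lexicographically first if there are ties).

m g e n

length 3: no string has ≥2 trees
length 4: m g e n has 2 parse trees

Two derivations of m g e n:
  Body ⇒ m V n ⇒ m S n ⇒ m g e n
  Body ⇒ m V n ⇒ m P n ⇒ m g e n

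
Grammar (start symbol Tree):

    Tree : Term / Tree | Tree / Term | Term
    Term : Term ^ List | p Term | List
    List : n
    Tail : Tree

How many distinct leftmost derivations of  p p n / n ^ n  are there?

Parse trees for p p n / n ^ n:
  [Tree [Term p [Term p [Term [List n]]]] / [Tree [Term [Term [List n]] ^ [List n]]]]
  [Tree [Tree [Term p [Term p [Term [List n]]]]] / [Term [Term [List n]] ^ [List n]]]

2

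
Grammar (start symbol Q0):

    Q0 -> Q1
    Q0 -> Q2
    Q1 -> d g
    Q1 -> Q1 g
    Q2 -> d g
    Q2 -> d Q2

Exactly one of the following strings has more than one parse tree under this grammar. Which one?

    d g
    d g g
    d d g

d g: 2 trees
d g g: 1 tree
d d g: 1 tree

d g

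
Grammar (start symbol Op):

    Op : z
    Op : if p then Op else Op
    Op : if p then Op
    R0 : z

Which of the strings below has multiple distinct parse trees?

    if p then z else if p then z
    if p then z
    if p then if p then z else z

if p then if p then z else z

if p then z else if p then z: 1 tree
if p then z: 1 tree
if p then if p then z else z: 2 trees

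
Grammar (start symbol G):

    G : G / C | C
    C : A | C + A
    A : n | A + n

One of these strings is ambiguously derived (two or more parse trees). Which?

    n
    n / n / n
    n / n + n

n: 1 tree
n / n / n: 1 tree
n / n + n: 2 trees

n / n + n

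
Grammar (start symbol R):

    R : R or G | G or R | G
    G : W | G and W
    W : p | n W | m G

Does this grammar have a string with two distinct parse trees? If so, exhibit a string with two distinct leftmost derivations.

Ambiguous

Witness: p or p

Derivation 1: R ⇒ R or G ⇒ G or G ⇒ W or G ⇒ p or G ⇒ p or W ⇒ p or p
Derivation 2: R ⇒ G or R ⇒ W or R ⇒ p or R ⇒ p or G ⇒ p or W ⇒ p or p

Two distinct leftmost derivations for the same string.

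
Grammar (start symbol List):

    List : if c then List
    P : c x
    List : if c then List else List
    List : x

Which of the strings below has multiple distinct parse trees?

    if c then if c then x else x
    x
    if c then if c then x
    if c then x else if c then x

if c then if c then x else x

if c then if c then x else x: 2 trees
x: 1 tree
if c then if c then x: 1 tree
if c then x else if c then x: 1 tree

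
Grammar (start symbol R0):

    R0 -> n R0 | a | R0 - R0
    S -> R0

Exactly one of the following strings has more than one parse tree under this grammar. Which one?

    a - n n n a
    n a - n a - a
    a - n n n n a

n a - n a - a

a - n n n a: 1 tree
n a - n a - a: 7 trees
a - n n n n a: 1 tree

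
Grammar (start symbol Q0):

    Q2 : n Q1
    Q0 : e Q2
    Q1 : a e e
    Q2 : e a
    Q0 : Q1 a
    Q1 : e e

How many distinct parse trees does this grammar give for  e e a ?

2

Parse trees for e e a:
  [Q0 e [Q2 e a]]
  [Q0 [Q1 e e] a]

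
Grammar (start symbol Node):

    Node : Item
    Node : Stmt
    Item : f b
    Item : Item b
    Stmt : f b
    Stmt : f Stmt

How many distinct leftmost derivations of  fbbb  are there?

Parse trees for fbbb:
  [Node [Item [Item [Item f b] b] b]]

1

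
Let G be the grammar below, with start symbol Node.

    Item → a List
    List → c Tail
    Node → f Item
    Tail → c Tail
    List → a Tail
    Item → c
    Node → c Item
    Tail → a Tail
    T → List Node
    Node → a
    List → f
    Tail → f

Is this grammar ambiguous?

Unambiguous

(T is unreachable from Node, so its rules don't affect L(Node).) Each reachable nonterminal has at most one production per leading terminal, and all productions are right-linear; the derivation is determined token-by-token.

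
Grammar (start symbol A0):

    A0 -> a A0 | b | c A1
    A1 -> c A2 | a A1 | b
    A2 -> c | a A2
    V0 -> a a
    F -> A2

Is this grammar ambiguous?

(V0, F are unreachable from A0, so their rules don't affect L(A0).) Restricted to the reachable nonterminals, every rule has the form A → t or A → t B, and no two rules for the same A share a first terminal. The grammar encodes a DFA — one run per string.

Unambiguous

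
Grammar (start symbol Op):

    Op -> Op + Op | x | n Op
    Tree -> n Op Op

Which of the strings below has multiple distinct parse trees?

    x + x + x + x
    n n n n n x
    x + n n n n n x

x + x + x + x: 5 trees
n n n n n x: 1 tree
x + n n n n n x: 1 tree

x + x + x + x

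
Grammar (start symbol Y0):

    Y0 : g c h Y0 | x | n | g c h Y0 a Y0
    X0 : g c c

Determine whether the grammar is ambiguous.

Witness: g c h g c h n a n

Derivation 1: Y0 ⇒ g c h Y0 ⇒ g c h g c h Y0 a Y0 ⇒ g c h g c h n a Y0 ⇒ g c h g c h n a n
Derivation 2: Y0 ⇒ g c h Y0 a Y0 ⇒ g c h g c h Y0 a Y0 ⇒ g c h g c h n a Y0 ⇒ g c h g c h n a n

Two distinct leftmost derivations for the same string.

Ambiguous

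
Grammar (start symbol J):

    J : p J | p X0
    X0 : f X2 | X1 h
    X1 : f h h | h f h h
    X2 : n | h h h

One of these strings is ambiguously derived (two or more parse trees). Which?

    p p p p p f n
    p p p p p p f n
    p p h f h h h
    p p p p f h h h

p p p p p f n: 1 tree
p p p p p p f n: 1 tree
p p h f h h h: 1 tree
p p p p f h h h: 2 trees

p p p p f h h h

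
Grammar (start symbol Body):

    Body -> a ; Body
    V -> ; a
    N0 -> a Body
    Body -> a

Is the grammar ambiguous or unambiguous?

Unambiguous

Only Body is reachable from Body; ignoring the rest: Right-recursive list with a separator: after each atom, whether the separator follows determines the rule. One parse per string.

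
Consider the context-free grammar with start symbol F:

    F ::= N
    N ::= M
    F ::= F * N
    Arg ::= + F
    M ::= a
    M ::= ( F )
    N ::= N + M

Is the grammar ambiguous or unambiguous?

(Arg is unreachable from F, so its rules don't affect L(F).) F → F * N | N  ;  N → N + M | M  — a left-associative chain with M at the bottom. Each string factors uniquely by precedence.

Unambiguous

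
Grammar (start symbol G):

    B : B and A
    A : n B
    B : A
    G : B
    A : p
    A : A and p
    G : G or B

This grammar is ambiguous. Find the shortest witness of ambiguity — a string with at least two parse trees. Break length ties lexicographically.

p and p

length 1: no string has ≥2 trees
length 2: no string has ≥2 trees
length 3: p and p has 2 parse trees

Two derivations of p and p:
  G ⇒ B ⇒ B and A ⇒ A and A ⇒ p and A ⇒ p and p
  G ⇒ B ⇒ A ⇒ A and p ⇒ p and p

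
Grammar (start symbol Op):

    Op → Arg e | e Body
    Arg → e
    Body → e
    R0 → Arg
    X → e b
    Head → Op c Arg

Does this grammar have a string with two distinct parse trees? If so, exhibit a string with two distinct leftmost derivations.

Witness: e e

Derivation 1: Op ⇒ Arg e ⇒ e e
Derivation 2: Op ⇒ e Body ⇒ e e

Two distinct leftmost derivations for the same string.

Ambiguous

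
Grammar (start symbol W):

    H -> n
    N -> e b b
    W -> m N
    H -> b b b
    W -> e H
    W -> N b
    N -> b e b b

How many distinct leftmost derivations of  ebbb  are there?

2

Parse trees for ebbb:
  [W e [H b b b]]
  [W [N e b b] b]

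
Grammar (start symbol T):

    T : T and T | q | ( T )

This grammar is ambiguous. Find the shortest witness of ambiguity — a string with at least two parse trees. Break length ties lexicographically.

q and q and q

length 1: no string has ≥2 trees
length 3: no string has ≥2 trees
length 5: q and q and q has 2 parse trees

Two derivations of q and q and q:
  T ⇒ T and T ⇒ T and T and T ⇒ q and T and T ⇒ q and q and T ⇒ q and q and q
  T ⇒ T and T ⇒ q and T ⇒ q and T and T ⇒ q and q and T ⇒ q and q and q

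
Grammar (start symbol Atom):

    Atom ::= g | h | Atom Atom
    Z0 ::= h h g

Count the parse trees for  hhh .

2

Parse trees for hhh:
  [Atom [Atom h] [Atom [Atom h] [Atom h]]]
  [Atom [Atom [Atom h] [Atom h]] [Atom h]]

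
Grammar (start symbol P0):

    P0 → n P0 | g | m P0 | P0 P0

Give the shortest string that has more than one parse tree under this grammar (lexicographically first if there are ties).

length 1: no string has ≥2 trees
length 2: no string has ≥2 trees
length 3: g g g has 2 parse trees

Two derivations of g g g:
  P0 ⇒ P0 P0 ⇒ g P0 ⇒ g P0 P0 ⇒ g g P0 ⇒ g g g
  P0 ⇒ P0 P0 ⇒ P0 P0 P0 ⇒ g P0 P0 ⇒ g g P0 ⇒ g g g

g g g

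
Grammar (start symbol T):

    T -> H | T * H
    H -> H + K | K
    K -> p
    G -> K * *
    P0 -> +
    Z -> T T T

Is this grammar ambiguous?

Unambiguous

Only T, H, K are reachable from T; ignoring the rest: T → T * H | H  ;  H → H + K | K  — a left-associative chain with K at the bottom. Each string factors uniquely by precedence.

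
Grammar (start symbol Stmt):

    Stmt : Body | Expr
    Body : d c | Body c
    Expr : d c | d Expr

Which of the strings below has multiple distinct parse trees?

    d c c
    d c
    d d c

d c c: 1 tree
d c: 2 trees
d d c: 1 tree

d c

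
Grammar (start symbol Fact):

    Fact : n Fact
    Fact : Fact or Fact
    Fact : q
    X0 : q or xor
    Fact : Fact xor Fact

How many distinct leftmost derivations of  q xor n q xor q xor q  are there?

Parse trees for q xor n q xor q xor q (showing first 6 of 9):
  [Fact [Fact q] xor [Fact n [Fact [Fact q] xor [Fact [Fact q] xor [Fact q]]]]]
  [Fact [Fact q] xor [Fact n [Fact [Fact [Fact q] xor [Fact q]] xor [Fact q]]]]
  [Fact [Fact q] xor [Fact [Fact n [Fact q]] xor [Fact [Fact q] xor [Fact q]]]]
  [Fact [Fact q] xor [Fact [Fact n [Fact [Fact q] xor [Fact q]]] xor [Fact q]]]
  [Fact [Fact q] xor [Fact [Fact [Fact n [Fact q]] xor [Fact q]] xor [Fact q]]]
  [Fact [Fact [Fact q] xor [Fact n [Fact q]]] xor [Fact [Fact q] xor [Fact q]]]

9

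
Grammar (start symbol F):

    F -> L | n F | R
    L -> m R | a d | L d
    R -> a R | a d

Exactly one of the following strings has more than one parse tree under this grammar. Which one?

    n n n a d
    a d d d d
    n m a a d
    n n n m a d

n n n a d: 2 trees
a d d d d: 1 tree
n m a a d: 1 tree
n n n m a d: 1 tree

n n n a d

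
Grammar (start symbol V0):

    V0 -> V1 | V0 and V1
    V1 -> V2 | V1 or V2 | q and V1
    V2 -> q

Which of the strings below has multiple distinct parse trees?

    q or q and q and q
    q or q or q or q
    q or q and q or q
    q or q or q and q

q or q and q and q

q or q and q and q: 2 trees
q or q or q or q: 1 tree
q or q and q or q: 1 tree
q or q or q and q: 1 tree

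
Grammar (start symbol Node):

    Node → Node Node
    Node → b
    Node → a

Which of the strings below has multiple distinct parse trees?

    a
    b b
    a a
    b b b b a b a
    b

b b b b a b a

a: 1 tree
b b: 1 tree
a a: 1 tree
b b b b a b a: 132 trees
b: 1 tree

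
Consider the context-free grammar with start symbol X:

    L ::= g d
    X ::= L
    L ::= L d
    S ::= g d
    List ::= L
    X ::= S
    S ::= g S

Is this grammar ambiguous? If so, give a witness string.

Ambiguous

Witness: g d

Derivation 1: X ⇒ L ⇒ g d
Derivation 2: X ⇒ S ⇒ g d

Two distinct leftmost derivations for the same string.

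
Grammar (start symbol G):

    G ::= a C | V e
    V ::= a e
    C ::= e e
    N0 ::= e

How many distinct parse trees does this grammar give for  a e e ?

Parse trees for a e e:
  [G a [C e e]]
  [G [V a e] e]

2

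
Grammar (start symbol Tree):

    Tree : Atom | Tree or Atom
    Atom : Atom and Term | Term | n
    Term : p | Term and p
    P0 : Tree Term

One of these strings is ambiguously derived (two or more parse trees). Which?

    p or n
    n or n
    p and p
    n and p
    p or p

p or n: 1 tree
n or n: 1 tree
p and p: 2 trees
n and p: 1 tree
p or p: 1 tree

p and p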